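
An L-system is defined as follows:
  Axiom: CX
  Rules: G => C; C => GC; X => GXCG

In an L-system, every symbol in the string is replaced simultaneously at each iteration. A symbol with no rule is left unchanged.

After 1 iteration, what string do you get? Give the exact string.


Answer: GCGXCG

Derivation:
Step 0: CX
Step 1: GCGXCG


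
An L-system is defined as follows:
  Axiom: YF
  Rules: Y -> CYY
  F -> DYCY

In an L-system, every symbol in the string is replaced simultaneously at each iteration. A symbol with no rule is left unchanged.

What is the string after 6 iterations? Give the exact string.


Step 0: YF
Step 1: CYYDYCY
Step 2: CCYYCYYDCYYCCYY
Step 3: CCCYYCYYCCYYCYYDCCYYCYYCCCYYCYY
Step 4: CCCCYYCYYCCYYCYYCCCYYCYYCCYYCYYDCCCYYCYYCCYYCYYCCCCYYCYYCCYYCYY
Step 5: CCCCCYYCYYCCYYCYYCCCYYCYYCCYYCYYCCCCYYCYYCCYYCYYCCCYYCYYCCYYCYYDCCCCYYCYYCCYYCYYCCCYYCYYCCYYCYYCCCCCYYCYYCCYYCYYCCCYYCYYCCYYCYY
Step 6: CCCCCCYYCYYCCYYCYYCCCYYCYYCCYYCYYCCCCYYCYYCCYYCYYCCCYYCYYCCYYCYYCCCCCYYCYYCCYYCYYCCCYYCYYCCYYCYYCCCCYYCYYCCYYCYYCCCYYCYYCCYYCYYDCCCCCYYCYYCCYYCYYCCCYYCYYCCYYCYYCCCCYYCYYCCYYCYYCCCYYCYYCCYYCYYCCCCCCYYCYYCCYYCYYCCCYYCYYCCYYCYYCCCCYYCYYCCYYCYYCCCYYCYYCCYYCYY

Answer: CCCCCCYYCYYCCYYCYYCCCYYCYYCCYYCYYCCCCYYCYYCCYYCYYCCCYYCYYCCYYCYYCCCCCYYCYYCCYYCYYCCCYYCYYCCYYCYYCCCCYYCYYCCYYCYYCCCYYCYYCCYYCYYDCCCCCYYCYYCCYYCYYCCCYYCYYCCYYCYYCCCCYYCYYCCYYCYYCCCYYCYYCCYYCYYCCCCCCYYCYYCCYYCYYCCCYYCYYCCYYCYYCCCCYYCYYCCYYCYYCCCYYCYYCCYYCYY


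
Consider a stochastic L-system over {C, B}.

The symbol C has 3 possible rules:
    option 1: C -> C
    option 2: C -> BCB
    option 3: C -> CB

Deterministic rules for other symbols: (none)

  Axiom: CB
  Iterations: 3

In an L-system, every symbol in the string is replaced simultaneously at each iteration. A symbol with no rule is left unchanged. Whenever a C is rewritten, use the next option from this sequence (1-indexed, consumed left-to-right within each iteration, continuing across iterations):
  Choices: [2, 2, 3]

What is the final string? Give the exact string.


Step 0: CB
Step 1: BCBB  (used choices [2])
Step 2: BBCBBB  (used choices [2])
Step 3: BBCBBBB  (used choices [3])

Answer: BBCBBBB


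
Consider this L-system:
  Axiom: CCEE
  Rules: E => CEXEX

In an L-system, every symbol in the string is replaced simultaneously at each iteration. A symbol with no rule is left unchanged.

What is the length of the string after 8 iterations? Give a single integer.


Step 0: length = 4
Step 1: length = 12
Step 2: length = 28
Step 3: length = 60
Step 4: length = 124
Step 5: length = 252
Step 6: length = 508
Step 7: length = 1020
Step 8: length = 2044

Answer: 2044


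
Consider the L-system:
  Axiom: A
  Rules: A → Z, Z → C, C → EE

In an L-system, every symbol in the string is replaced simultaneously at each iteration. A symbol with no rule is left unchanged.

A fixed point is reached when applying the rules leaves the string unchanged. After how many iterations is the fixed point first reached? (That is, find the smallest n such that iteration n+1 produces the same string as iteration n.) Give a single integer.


Step 0: A
Step 1: Z
Step 2: C
Step 3: EE
Step 4: EE  (unchanged — fixed point at step 3)

Answer: 3


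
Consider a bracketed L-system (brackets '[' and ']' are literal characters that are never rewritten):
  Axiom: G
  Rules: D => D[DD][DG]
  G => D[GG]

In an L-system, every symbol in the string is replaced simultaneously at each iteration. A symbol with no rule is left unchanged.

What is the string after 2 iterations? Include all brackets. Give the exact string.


Step 0: G
Step 1: D[GG]
Step 2: D[DD][DG][D[GG]D[GG]]

Answer: D[DD][DG][D[GG]D[GG]]


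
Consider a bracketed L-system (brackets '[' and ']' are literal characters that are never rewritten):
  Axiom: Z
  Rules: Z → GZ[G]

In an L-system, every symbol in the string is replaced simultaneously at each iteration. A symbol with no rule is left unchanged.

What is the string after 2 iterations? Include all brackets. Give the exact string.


Answer: GGZ[G][G]

Derivation:
Step 0: Z
Step 1: GZ[G]
Step 2: GGZ[G][G]


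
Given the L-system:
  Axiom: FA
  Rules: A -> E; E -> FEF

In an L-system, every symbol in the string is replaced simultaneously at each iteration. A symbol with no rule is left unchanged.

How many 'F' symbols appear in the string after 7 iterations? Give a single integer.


Answer: 13

Derivation:
Step 0: FA  (1 'F')
Step 1: FE  (1 'F')
Step 2: FFEF  (3 'F')
Step 3: FFFEFF  (5 'F')
Step 4: FFFFEFFF  (7 'F')
Step 5: FFFFFEFFFF  (9 'F')
Step 6: FFFFFFEFFFFF  (11 'F')
Step 7: FFFFFFFEFFFFFF  (13 'F')


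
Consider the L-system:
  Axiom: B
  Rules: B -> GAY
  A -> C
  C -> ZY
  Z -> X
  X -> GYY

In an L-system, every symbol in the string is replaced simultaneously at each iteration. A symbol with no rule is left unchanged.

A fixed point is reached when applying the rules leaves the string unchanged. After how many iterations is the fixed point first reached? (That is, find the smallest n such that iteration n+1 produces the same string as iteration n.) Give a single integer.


Answer: 5

Derivation:
Step 0: B
Step 1: GAY
Step 2: GCY
Step 3: GZYY
Step 4: GXYY
Step 5: GGYYYY
Step 6: GGYYYY  (unchanged — fixed point at step 5)


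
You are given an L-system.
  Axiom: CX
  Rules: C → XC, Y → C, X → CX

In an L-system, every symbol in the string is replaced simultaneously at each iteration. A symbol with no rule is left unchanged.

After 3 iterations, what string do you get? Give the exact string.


Step 0: CX
Step 1: XCCX
Step 2: CXXCXCCX
Step 3: XCCXCXXCCXXCXCCX

Answer: XCCXCXXCCXXCXCCX


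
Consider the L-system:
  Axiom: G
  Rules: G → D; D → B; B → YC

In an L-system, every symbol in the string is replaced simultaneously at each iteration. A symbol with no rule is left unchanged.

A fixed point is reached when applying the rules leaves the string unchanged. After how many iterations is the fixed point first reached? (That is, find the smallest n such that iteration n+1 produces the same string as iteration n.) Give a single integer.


Answer: 3

Derivation:
Step 0: G
Step 1: D
Step 2: B
Step 3: YC
Step 4: YC  (unchanged — fixed point at step 3)


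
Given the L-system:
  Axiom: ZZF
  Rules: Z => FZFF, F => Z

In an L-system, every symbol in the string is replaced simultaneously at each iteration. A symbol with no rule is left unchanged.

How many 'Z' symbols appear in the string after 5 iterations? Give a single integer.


Answer: 99

Derivation:
Step 0: ZZF  (2 'Z')
Step 1: FZFFFZFFZ  (3 'Z')
Step 2: ZFZFFZZZFZFFZZFZFF  (9 'Z')
Step 3: FZFFZFZFFZZFZFFFZFFFZFFZFZFFZZFZFFFZFFZFZFFZZ  (18 'Z')
Step 4: ZFZFFZZFZFFZFZFFZZFZFFFZFFZFZFFZZZFZFFZZZFZFFZZFZFFZFZFFZZFZFFFZFFZFZFFZZZFZFFZZFZFFZFZFFZZFZFFFZFF  (45 'Z')
Step 5: FZFFZFZFFZZFZFFFZFFZFZFFZZFZFFZFZFFZZFZFFFZFFZFZFFZZZFZFFZZFZFFZFZFFZZFZFFFZFFFZFFZFZFFZZFZFFFZFFFZFFZFZFFZZFZFFFZFFZFZFFZZFZFFZFZFFZZFZFFFZFFZFZFFZZZFZFFZZFZFFZFZFFZZFZFFFZFFFZFFZFZFFZZFZFFFZFFZFZFFZZFZFFZFZFFZZFZFFFZFFZFZFFZZZFZFFZZ  (99 'Z')


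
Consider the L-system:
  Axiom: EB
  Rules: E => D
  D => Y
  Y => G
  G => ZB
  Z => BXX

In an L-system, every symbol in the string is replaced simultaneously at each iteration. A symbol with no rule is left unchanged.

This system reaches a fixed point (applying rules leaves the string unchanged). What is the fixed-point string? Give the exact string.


Step 0: EB
Step 1: DB
Step 2: YB
Step 3: GB
Step 4: ZBB
Step 5: BXXBB
Step 6: BXXBB  (unchanged — fixed point at step 5)

Answer: BXXBB


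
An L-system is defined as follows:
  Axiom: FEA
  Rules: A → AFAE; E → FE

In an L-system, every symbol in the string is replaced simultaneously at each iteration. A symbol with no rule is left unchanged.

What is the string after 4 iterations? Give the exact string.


Step 0: FEA
Step 1: FFEAFAE
Step 2: FFFEAFAEFAFAEFE
Step 3: FFFFEAFAEFAFAEFEFAFAEFAFAEFEFFE
Step 4: FFFFFEAFAEFAFAEFEFAFAEFAFAEFEFFEFAFAEFAFAEFEFAFAEFAFAEFEFFEFFFE

Answer: FFFFFEAFAEFAFAEFEFAFAEFAFAEFEFFEFAFAEFAFAEFEFAFAEFAFAEFEFFEFFFE


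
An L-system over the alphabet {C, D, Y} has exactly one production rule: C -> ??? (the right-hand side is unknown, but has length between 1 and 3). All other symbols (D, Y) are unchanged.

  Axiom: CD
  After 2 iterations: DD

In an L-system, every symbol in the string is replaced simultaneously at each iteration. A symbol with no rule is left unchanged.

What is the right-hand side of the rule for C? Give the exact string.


Answer: D

Derivation:
Trying C -> D:
  Step 0: CD
  Step 1: DD
  Step 2: DD
Matches the given result.


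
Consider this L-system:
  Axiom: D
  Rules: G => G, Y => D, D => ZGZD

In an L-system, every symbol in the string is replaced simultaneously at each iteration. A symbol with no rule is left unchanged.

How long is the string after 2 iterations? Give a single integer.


Step 0: length = 1
Step 1: length = 4
Step 2: length = 7

Answer: 7


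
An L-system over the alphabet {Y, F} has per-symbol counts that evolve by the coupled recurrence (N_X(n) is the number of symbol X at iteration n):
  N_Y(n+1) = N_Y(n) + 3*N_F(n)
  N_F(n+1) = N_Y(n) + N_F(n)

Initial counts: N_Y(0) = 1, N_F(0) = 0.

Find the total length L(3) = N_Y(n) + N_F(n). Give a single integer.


Step 0: N_Y=1, N_F=0, L=1
Step 1: N_Y=1, N_F=1, L=2
Step 2: N_Y=4, N_F=2, L=6
Step 3: N_Y=10, N_F=6, L=16

Answer: 16


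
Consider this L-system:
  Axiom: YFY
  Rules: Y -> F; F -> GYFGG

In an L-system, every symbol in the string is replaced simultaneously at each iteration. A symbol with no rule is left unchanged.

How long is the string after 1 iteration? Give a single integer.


Step 0: length = 3
Step 1: length = 7

Answer: 7


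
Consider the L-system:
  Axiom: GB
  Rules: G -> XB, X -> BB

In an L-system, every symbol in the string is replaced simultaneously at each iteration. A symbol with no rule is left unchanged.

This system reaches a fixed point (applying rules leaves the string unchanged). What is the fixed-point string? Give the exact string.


Step 0: GB
Step 1: XBB
Step 2: BBBB
Step 3: BBBB  (unchanged — fixed point at step 2)

Answer: BBBB


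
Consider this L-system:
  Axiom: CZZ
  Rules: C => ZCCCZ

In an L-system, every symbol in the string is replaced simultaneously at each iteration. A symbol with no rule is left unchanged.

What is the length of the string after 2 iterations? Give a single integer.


Step 0: length = 3
Step 1: length = 7
Step 2: length = 19

Answer: 19


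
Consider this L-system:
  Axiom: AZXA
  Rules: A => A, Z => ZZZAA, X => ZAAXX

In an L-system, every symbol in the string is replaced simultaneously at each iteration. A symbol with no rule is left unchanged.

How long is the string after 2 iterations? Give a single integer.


Step 0: length = 4
Step 1: length = 12
Step 2: length = 36

Answer: 36


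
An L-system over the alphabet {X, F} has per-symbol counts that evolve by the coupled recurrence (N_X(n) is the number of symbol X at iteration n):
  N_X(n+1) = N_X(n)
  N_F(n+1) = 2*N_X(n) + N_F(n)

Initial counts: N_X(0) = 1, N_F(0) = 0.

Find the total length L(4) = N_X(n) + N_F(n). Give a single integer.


Step 0: N_X=1, N_F=0, L=1
Step 1: N_X=1, N_F=2, L=3
Step 2: N_X=1, N_F=4, L=5
Step 3: N_X=1, N_F=6, L=7
Step 4: N_X=1, N_F=8, L=9

Answer: 9


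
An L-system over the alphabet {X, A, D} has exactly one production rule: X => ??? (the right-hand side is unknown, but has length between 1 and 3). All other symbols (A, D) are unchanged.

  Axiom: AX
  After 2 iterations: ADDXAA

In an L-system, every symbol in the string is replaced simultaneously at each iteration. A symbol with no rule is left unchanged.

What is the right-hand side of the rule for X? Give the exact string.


Answer: DXA

Derivation:
Trying X => DXA:
  Step 0: AX
  Step 1: ADXA
  Step 2: ADDXAA
Matches the given result.


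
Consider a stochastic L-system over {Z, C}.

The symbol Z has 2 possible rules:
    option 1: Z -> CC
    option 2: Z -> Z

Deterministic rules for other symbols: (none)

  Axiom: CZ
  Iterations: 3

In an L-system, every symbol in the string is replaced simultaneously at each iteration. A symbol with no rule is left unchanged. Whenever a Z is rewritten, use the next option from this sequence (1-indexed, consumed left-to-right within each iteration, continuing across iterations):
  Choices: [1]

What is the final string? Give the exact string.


Answer: CCC

Derivation:
Step 0: CZ
Step 1: CCC  (used choices [1])
Step 2: CCC  (used choices [])
Step 3: CCC  (used choices [])


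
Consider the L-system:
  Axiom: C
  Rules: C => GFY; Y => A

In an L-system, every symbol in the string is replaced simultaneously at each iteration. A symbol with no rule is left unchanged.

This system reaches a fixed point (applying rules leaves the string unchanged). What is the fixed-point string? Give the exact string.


Answer: GFA

Derivation:
Step 0: C
Step 1: GFY
Step 2: GFA
Step 3: GFA  (unchanged — fixed point at step 2)


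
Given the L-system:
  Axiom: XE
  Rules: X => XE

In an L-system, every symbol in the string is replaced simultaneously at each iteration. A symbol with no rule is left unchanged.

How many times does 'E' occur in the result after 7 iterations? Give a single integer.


Answer: 8

Derivation:
Step 0: XE  (1 'E')
Step 1: XEE  (2 'E')
Step 2: XEEE  (3 'E')
Step 3: XEEEE  (4 'E')
Step 4: XEEEEE  (5 'E')
Step 5: XEEEEEE  (6 'E')
Step 6: XEEEEEEE  (7 'E')
Step 7: XEEEEEEEE  (8 'E')


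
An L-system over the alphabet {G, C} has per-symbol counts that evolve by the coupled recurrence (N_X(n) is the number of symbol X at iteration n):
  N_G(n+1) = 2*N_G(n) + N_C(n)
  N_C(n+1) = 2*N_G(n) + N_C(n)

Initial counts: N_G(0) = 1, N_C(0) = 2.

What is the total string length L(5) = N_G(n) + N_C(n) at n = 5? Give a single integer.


Step 0: N_G=1, N_C=2, L=3
Step 1: N_G=4, N_C=4, L=8
Step 2: N_G=12, N_C=12, L=24
Step 3: N_G=36, N_C=36, L=72
Step 4: N_G=108, N_C=108, L=216
Step 5: N_G=324, N_C=324, L=648

Answer: 648


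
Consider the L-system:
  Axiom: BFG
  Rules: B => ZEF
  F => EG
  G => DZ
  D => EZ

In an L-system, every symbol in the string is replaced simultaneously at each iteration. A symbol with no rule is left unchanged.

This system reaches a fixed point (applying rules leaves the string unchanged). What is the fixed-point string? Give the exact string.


Answer: ZEEEZZEEZZEZZ

Derivation:
Step 0: BFG
Step 1: ZEFEGDZ
Step 2: ZEEGEDZEZZ
Step 3: ZEEDZEEZZEZZ
Step 4: ZEEEZZEEZZEZZ
Step 5: ZEEEZZEEZZEZZ  (unchanged — fixed point at step 4)


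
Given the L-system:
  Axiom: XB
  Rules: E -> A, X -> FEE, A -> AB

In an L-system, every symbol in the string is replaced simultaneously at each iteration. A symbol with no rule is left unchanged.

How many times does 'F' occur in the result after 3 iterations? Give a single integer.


Step 0: XB  (0 'F')
Step 1: FEEB  (1 'F')
Step 2: FAAB  (1 'F')
Step 3: FABABB  (1 'F')

Answer: 1


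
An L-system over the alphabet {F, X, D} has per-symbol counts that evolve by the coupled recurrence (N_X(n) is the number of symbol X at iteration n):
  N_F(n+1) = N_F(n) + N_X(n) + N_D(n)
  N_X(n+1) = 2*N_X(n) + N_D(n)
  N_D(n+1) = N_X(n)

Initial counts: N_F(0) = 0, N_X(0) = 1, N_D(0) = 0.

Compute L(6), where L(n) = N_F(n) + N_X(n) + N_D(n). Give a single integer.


Answer: 407

Derivation:
Step 0: N_F=0, N_X=1, N_D=0, L=1
Step 1: N_F=1, N_X=2, N_D=1, L=4
Step 2: N_F=4, N_X=5, N_D=2, L=11
Step 3: N_F=11, N_X=12, N_D=5, L=28
Step 4: N_F=28, N_X=29, N_D=12, L=69
Step 5: N_F=69, N_X=70, N_D=29, L=168
Step 6: N_F=168, N_X=169, N_D=70, L=407


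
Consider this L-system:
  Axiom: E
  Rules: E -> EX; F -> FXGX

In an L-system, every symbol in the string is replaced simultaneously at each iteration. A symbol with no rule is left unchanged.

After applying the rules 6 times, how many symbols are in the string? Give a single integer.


Step 0: length = 1
Step 1: length = 2
Step 2: length = 3
Step 3: length = 4
Step 4: length = 5
Step 5: length = 6
Step 6: length = 7

Answer: 7


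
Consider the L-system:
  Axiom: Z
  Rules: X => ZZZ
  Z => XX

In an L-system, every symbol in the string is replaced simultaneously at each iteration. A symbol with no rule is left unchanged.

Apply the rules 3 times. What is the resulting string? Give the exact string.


Answer: XXXXXXXXXXXX

Derivation:
Step 0: Z
Step 1: XX
Step 2: ZZZZZZ
Step 3: XXXXXXXXXXXX


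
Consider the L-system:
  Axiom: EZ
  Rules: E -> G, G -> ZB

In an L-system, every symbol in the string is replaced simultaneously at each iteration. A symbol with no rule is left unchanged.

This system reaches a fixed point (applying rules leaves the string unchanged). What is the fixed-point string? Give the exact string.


Answer: ZBZ

Derivation:
Step 0: EZ
Step 1: GZ
Step 2: ZBZ
Step 3: ZBZ  (unchanged — fixed point at step 2)


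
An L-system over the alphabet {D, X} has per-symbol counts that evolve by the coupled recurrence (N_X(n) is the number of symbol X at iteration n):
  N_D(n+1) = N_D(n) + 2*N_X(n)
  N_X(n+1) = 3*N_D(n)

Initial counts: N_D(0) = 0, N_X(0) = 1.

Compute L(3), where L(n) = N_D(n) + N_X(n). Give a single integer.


Answer: 20

Derivation:
Step 0: N_D=0, N_X=1, L=1
Step 1: N_D=2, N_X=0, L=2
Step 2: N_D=2, N_X=6, L=8
Step 3: N_D=14, N_X=6, L=20


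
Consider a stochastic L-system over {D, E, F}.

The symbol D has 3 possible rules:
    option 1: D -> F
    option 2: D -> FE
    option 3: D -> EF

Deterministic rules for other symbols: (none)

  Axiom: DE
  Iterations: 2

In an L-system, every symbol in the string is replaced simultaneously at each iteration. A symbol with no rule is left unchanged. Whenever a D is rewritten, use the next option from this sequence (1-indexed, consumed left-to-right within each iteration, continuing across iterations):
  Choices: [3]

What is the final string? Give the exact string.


Step 0: DE
Step 1: EFE  (used choices [3])
Step 2: EFE  (used choices [])

Answer: EFE


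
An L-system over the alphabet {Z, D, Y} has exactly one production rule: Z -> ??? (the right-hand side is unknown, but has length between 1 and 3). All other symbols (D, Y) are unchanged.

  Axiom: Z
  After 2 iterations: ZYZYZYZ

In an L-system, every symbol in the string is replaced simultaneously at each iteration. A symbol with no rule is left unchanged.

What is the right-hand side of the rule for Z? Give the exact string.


Trying Z -> ZYZ:
  Step 0: Z
  Step 1: ZYZ
  Step 2: ZYZYZYZ
Matches the given result.

Answer: ZYZ


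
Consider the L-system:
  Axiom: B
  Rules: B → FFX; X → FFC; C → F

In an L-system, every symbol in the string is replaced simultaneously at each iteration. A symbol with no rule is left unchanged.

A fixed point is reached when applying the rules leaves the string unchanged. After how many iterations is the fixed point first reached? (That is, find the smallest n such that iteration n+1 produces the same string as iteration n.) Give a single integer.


Step 0: B
Step 1: FFX
Step 2: FFFFC
Step 3: FFFFF
Step 4: FFFFF  (unchanged — fixed point at step 3)

Answer: 3


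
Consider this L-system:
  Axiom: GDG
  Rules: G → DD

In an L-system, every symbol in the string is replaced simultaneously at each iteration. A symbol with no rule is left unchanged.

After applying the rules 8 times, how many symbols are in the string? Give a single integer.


Step 0: length = 3
Step 1: length = 5
Step 2: length = 5
Step 3: length = 5
Step 4: length = 5
Step 5: length = 5
Step 6: length = 5
Step 7: length = 5
Step 8: length = 5

Answer: 5


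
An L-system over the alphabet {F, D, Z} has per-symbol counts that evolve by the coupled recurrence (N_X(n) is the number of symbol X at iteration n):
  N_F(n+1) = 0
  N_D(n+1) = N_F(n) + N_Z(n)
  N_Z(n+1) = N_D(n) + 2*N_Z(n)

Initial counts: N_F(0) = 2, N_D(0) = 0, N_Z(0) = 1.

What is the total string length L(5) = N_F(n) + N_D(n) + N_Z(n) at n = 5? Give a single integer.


Answer: 133

Derivation:
Step 0: N_F=2, N_D=0, N_Z=1, L=3
Step 1: N_F=0, N_D=3, N_Z=2, L=5
Step 2: N_F=0, N_D=2, N_Z=7, L=9
Step 3: N_F=0, N_D=7, N_Z=16, L=23
Step 4: N_F=0, N_D=16, N_Z=39, L=55
Step 5: N_F=0, N_D=39, N_Z=94, L=133


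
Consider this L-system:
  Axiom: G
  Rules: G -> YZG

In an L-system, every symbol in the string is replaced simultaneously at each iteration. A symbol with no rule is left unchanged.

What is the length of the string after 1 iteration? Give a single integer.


Answer: 3

Derivation:
Step 0: length = 1
Step 1: length = 3


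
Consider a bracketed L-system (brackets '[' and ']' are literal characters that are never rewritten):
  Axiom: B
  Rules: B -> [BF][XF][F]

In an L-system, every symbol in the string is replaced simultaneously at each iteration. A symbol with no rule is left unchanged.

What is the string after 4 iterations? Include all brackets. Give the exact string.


Step 0: B
Step 1: [BF][XF][F]
Step 2: [[BF][XF][F]F][XF][F]
Step 3: [[[BF][XF][F]F][XF][F]F][XF][F]
Step 4: [[[[BF][XF][F]F][XF][F]F][XF][F]F][XF][F]

Answer: [[[[BF][XF][F]F][XF][F]F][XF][F]F][XF][F]


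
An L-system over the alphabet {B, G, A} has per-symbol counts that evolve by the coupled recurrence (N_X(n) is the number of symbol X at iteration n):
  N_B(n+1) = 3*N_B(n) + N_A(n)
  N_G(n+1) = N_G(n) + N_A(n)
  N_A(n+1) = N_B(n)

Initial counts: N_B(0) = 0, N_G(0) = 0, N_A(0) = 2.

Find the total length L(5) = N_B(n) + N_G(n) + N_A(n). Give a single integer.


Answer: 314

Derivation:
Step 0: N_B=0, N_G=0, N_A=2, L=2
Step 1: N_B=2, N_G=2, N_A=0, L=4
Step 2: N_B=6, N_G=2, N_A=2, L=10
Step 3: N_B=20, N_G=4, N_A=6, L=30
Step 4: N_B=66, N_G=10, N_A=20, L=96
Step 5: N_B=218, N_G=30, N_A=66, L=314


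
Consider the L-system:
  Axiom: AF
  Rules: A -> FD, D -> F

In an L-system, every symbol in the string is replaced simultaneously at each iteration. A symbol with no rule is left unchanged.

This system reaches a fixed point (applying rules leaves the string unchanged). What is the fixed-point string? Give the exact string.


Step 0: AF
Step 1: FDF
Step 2: FFF
Step 3: FFF  (unchanged — fixed point at step 2)

Answer: FFF


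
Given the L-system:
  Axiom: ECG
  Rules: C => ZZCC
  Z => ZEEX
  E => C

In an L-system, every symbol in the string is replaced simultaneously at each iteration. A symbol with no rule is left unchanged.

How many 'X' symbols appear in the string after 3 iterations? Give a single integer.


Step 0: ECG  (0 'X')
Step 1: CZZCCG  (0 'X')
Step 2: ZZCCZEEXZEEXZZCCZZCCG  (2 'X')
Step 3: ZEEXZEEXZZCCZZCCZEEXCCXZEEXCCXZEEXZEEXZZCCZZCCZEEXZEEXZZCCZZCCG  (10 'X')

Answer: 10


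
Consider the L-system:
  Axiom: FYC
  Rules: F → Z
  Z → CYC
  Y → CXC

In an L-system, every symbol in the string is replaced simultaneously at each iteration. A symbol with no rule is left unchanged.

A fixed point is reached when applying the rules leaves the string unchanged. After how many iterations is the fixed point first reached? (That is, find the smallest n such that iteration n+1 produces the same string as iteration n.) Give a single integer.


Step 0: FYC
Step 1: ZCXCC
Step 2: CYCCXCC
Step 3: CCXCCCXCC
Step 4: CCXCCCXCC  (unchanged — fixed point at step 3)

Answer: 3


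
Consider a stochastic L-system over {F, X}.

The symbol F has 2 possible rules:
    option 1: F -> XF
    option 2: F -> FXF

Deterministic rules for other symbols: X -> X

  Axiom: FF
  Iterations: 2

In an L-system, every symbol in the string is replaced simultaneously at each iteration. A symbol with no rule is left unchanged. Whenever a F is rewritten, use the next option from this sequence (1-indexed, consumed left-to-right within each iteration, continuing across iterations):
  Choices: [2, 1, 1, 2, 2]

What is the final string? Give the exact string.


Step 0: FF
Step 1: FXFXF  (used choices [2, 1])
Step 2: XFXFXFXFXF  (used choices [1, 2, 2])

Answer: XFXFXFXFXF


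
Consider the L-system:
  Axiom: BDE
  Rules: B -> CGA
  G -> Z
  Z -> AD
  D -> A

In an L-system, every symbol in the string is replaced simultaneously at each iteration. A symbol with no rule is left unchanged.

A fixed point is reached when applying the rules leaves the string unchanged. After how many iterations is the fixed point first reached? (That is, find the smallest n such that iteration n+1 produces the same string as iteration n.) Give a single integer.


Step 0: BDE
Step 1: CGAAE
Step 2: CZAAE
Step 3: CADAAE
Step 4: CAAAAE
Step 5: CAAAAE  (unchanged — fixed point at step 4)

Answer: 4


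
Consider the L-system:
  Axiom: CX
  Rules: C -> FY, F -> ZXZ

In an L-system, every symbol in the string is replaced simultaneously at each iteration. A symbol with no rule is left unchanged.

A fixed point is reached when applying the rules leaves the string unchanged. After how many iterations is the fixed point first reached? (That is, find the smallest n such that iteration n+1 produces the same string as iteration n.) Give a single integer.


Answer: 2

Derivation:
Step 0: CX
Step 1: FYX
Step 2: ZXZYX
Step 3: ZXZYX  (unchanged — fixed point at step 2)


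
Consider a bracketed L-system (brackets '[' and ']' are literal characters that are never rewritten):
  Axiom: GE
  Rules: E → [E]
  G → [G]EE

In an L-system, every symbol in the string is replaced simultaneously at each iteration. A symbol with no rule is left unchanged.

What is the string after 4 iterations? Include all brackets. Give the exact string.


Answer: [[[[G]EE][E][E]][[E]][[E]]][[[E]]][[[E]]][[[[E]]]]

Derivation:
Step 0: GE
Step 1: [G]EE[E]
Step 2: [[G]EE][E][E][[E]]
Step 3: [[[G]EE][E][E]][[E]][[E]][[[E]]]
Step 4: [[[[G]EE][E][E]][[E]][[E]]][[[E]]][[[E]]][[[[E]]]]


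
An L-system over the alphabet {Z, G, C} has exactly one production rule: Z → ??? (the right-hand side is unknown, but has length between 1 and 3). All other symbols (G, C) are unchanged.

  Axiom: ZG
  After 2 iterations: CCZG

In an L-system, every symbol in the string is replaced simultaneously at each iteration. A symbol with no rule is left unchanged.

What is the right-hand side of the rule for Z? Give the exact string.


Trying Z → CZ:
  Step 0: ZG
  Step 1: CZG
  Step 2: CCZG
Matches the given result.

Answer: CZ


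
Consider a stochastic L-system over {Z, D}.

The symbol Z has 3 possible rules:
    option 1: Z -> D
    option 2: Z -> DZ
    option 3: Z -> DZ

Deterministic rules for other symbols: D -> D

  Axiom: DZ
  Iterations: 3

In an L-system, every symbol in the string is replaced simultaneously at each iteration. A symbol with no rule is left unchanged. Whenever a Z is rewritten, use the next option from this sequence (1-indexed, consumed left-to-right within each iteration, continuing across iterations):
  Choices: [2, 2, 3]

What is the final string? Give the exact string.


Step 0: DZ
Step 1: DDZ  (used choices [2])
Step 2: DDDZ  (used choices [2])
Step 3: DDDDZ  (used choices [3])

Answer: DDDDZ


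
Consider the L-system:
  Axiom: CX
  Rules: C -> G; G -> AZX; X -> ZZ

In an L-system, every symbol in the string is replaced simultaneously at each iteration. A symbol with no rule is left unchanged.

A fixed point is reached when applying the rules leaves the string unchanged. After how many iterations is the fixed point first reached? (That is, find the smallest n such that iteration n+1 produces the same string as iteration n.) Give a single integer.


Answer: 3

Derivation:
Step 0: CX
Step 1: GZZ
Step 2: AZXZZ
Step 3: AZZZZZ
Step 4: AZZZZZ  (unchanged — fixed point at step 3)


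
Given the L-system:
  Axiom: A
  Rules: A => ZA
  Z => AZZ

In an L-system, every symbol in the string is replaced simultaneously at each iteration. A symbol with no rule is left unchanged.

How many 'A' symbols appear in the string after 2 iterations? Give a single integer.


Answer: 2

Derivation:
Step 0: A  (1 'A')
Step 1: ZA  (1 'A')
Step 2: AZZZA  (2 'A')


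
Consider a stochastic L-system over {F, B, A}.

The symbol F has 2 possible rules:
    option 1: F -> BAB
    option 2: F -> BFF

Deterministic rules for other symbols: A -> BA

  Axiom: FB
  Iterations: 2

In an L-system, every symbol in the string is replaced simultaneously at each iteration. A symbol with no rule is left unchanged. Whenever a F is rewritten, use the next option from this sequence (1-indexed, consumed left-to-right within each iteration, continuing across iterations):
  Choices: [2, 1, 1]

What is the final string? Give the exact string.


Answer: BBABBABB

Derivation:
Step 0: FB
Step 1: BFFB  (used choices [2])
Step 2: BBABBABB  (used choices [1, 1])


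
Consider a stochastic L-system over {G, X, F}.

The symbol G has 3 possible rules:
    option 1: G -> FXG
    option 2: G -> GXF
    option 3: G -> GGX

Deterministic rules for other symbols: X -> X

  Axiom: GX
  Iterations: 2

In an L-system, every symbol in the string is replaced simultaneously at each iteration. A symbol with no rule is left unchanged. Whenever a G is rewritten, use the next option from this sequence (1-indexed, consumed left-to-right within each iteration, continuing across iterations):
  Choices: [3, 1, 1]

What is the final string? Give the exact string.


Answer: FXGFXGXX

Derivation:
Step 0: GX
Step 1: GGXX  (used choices [3])
Step 2: FXGFXGXX  (used choices [1, 1])


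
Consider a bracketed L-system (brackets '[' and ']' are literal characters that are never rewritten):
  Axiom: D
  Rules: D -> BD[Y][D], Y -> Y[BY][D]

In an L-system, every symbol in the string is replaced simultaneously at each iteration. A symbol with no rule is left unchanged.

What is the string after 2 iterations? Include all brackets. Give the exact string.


Step 0: D
Step 1: BD[Y][D]
Step 2: BBD[Y][D][Y[BY][D]][BD[Y][D]]

Answer: BBD[Y][D][Y[BY][D]][BD[Y][D]]


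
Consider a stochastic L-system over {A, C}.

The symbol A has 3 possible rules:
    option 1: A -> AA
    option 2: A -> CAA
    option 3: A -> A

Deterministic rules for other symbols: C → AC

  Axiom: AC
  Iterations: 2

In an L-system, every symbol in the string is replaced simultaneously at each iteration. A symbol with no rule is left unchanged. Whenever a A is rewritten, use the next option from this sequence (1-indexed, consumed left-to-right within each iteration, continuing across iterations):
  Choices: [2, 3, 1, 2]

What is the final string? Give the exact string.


Answer: ACAAACAAAC

Derivation:
Step 0: AC
Step 1: CAAAC  (used choices [2])
Step 2: ACAAACAAAC  (used choices [3, 1, 2])


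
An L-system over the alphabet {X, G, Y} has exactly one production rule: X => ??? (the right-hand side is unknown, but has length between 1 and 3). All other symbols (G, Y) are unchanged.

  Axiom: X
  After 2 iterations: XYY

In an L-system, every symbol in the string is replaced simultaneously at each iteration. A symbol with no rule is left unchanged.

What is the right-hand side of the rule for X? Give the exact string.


Trying X => XY:
  Step 0: X
  Step 1: XY
  Step 2: XYY
Matches the given result.

Answer: XY


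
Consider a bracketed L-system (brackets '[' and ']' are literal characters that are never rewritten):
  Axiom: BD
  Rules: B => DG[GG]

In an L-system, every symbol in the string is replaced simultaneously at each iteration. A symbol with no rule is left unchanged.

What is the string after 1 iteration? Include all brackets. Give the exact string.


Answer: DG[GG]D

Derivation:
Step 0: BD
Step 1: DG[GG]D


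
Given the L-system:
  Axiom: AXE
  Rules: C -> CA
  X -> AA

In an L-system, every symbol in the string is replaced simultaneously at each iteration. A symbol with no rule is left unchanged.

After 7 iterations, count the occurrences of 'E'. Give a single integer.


Step 0: AXE  (1 'E')
Step 1: AAAE  (1 'E')
Step 2: AAAE  (1 'E')
Step 3: AAAE  (1 'E')
Step 4: AAAE  (1 'E')
Step 5: AAAE  (1 'E')
Step 6: AAAE  (1 'E')
Step 7: AAAE  (1 'E')

Answer: 1


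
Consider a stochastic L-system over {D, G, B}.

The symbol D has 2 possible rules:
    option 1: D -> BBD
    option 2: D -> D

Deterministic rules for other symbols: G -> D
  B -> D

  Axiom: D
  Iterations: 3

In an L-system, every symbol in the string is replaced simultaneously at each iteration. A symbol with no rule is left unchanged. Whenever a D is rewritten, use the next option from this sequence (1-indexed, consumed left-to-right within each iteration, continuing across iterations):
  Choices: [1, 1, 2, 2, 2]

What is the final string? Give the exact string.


Answer: DDDDD

Derivation:
Step 0: D
Step 1: BBD  (used choices [1])
Step 2: DDBBD  (used choices [1])
Step 3: DDDDD  (used choices [2, 2, 2])


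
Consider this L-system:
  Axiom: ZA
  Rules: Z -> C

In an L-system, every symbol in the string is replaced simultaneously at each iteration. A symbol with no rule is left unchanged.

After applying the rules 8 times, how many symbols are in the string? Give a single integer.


Step 0: length = 2
Step 1: length = 2
Step 2: length = 2
Step 3: length = 2
Step 4: length = 2
Step 5: length = 2
Step 6: length = 2
Step 7: length = 2
Step 8: length = 2

Answer: 2


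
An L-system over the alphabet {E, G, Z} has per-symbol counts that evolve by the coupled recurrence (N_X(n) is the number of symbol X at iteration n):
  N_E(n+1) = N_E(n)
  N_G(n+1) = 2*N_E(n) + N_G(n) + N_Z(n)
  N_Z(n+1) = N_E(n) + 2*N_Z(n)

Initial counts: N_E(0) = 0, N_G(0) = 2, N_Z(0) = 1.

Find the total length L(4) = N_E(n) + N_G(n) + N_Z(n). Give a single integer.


Step 0: N_E=0, N_G=2, N_Z=1, L=3
Step 1: N_E=0, N_G=3, N_Z=2, L=5
Step 2: N_E=0, N_G=5, N_Z=4, L=9
Step 3: N_E=0, N_G=9, N_Z=8, L=17
Step 4: N_E=0, N_G=17, N_Z=16, L=33

Answer: 33


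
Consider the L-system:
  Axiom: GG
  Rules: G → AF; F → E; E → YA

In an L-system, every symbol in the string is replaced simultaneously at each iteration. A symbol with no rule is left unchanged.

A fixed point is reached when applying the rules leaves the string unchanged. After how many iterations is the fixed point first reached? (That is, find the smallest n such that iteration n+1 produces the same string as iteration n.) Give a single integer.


Answer: 3

Derivation:
Step 0: GG
Step 1: AFAF
Step 2: AEAE
Step 3: AYAAYA
Step 4: AYAAYA  (unchanged — fixed point at step 3)


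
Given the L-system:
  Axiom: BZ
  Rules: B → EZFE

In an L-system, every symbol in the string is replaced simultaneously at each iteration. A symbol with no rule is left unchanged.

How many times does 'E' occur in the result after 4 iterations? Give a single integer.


Answer: 2

Derivation:
Step 0: BZ  (0 'E')
Step 1: EZFEZ  (2 'E')
Step 2: EZFEZ  (2 'E')
Step 3: EZFEZ  (2 'E')
Step 4: EZFEZ  (2 'E')


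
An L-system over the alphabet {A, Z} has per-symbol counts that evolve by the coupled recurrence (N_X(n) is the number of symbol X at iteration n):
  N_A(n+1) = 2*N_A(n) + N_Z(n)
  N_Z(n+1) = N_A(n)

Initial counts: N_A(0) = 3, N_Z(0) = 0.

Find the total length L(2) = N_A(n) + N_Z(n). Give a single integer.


Answer: 21

Derivation:
Step 0: N_A=3, N_Z=0, L=3
Step 1: N_A=6, N_Z=3, L=9
Step 2: N_A=15, N_Z=6, L=21


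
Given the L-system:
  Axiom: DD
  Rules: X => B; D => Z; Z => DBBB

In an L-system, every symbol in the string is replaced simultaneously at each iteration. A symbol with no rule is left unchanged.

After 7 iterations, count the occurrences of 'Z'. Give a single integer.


Step 0: DD  (0 'Z')
Step 1: ZZ  (2 'Z')
Step 2: DBBBDBBB  (0 'Z')
Step 3: ZBBBZBBB  (2 'Z')
Step 4: DBBBBBBDBBBBBB  (0 'Z')
Step 5: ZBBBBBBZBBBBBB  (2 'Z')
Step 6: DBBBBBBBBBDBBBBBBBBB  (0 'Z')
Step 7: ZBBBBBBBBBZBBBBBBBBB  (2 'Z')

Answer: 2


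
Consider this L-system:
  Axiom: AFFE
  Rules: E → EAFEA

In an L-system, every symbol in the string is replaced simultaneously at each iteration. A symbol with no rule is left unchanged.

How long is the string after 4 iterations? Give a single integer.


Answer: 64

Derivation:
Step 0: length = 4
Step 1: length = 8
Step 2: length = 16
Step 3: length = 32
Step 4: length = 64


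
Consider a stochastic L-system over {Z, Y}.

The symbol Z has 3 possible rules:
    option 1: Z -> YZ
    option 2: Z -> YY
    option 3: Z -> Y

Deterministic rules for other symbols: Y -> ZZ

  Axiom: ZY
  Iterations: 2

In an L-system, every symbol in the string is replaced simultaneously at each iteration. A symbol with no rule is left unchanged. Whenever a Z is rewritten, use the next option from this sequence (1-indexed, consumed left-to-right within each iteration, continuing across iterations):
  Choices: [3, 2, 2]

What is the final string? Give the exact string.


Answer: ZZYYYY

Derivation:
Step 0: ZY
Step 1: YZZ  (used choices [3])
Step 2: ZZYYYY  (used choices [2, 2])


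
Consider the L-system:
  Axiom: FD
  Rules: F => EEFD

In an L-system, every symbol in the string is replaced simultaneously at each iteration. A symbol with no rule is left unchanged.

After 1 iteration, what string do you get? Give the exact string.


Step 0: FD
Step 1: EEFDD

Answer: EEFDD


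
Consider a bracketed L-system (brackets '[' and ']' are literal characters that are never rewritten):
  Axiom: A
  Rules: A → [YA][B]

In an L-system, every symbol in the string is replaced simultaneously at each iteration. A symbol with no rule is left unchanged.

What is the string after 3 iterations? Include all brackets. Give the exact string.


Answer: [Y[Y[YA][B]][B]][B]

Derivation:
Step 0: A
Step 1: [YA][B]
Step 2: [Y[YA][B]][B]
Step 3: [Y[Y[YA][B]][B]][B]


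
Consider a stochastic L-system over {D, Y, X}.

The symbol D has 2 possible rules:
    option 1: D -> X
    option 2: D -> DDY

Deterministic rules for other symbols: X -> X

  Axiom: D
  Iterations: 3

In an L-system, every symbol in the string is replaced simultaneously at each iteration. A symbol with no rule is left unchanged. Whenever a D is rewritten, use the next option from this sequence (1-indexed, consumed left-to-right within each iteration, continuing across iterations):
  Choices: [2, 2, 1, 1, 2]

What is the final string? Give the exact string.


Step 0: D
Step 1: DDY  (used choices [2])
Step 2: DDYXY  (used choices [2, 1])
Step 3: XDDYYXY  (used choices [1, 2])

Answer: XDDYYXY


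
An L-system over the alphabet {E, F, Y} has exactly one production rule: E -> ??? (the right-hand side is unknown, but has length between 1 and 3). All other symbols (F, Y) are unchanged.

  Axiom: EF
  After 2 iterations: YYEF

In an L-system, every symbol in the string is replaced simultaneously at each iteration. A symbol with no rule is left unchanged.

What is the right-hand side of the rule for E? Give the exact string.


Answer: YE

Derivation:
Trying E -> YE:
  Step 0: EF
  Step 1: YEF
  Step 2: YYEF
Matches the given result.


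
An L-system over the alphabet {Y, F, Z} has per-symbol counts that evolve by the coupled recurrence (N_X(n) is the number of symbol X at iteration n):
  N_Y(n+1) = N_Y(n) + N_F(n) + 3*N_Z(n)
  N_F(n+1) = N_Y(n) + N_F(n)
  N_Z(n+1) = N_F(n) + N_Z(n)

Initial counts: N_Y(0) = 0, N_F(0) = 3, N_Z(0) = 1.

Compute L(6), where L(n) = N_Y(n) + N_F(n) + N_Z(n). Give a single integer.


Step 0: N_Y=0, N_F=3, N_Z=1, L=4
Step 1: N_Y=6, N_F=3, N_Z=4, L=13
Step 2: N_Y=21, N_F=9, N_Z=7, L=37
Step 3: N_Y=51, N_F=30, N_Z=16, L=97
Step 4: N_Y=129, N_F=81, N_Z=46, L=256
Step 5: N_Y=348, N_F=210, N_Z=127, L=685
Step 6: N_Y=939, N_F=558, N_Z=337, L=1834

Answer: 1834


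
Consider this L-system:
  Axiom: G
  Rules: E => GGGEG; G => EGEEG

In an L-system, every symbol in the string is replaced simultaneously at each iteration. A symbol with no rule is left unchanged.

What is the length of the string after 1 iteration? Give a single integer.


Step 0: length = 1
Step 1: length = 5

Answer: 5


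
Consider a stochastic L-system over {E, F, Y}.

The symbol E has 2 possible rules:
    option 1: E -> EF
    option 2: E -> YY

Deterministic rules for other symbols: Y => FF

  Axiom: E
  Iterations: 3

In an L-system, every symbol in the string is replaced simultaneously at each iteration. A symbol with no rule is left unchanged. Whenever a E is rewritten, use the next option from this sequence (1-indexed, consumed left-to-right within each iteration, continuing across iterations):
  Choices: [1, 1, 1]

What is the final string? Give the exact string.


Answer: EFFF

Derivation:
Step 0: E
Step 1: EF  (used choices [1])
Step 2: EFF  (used choices [1])
Step 3: EFFF  (used choices [1])
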